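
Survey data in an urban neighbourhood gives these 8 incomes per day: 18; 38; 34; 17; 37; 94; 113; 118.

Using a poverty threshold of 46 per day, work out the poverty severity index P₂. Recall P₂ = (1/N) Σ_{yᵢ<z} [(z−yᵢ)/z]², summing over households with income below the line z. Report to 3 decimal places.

Below z: 17, 18, 34, 37, 38 (q = 5 of N = 8).
Gap ratios (z−y)/z: (46−17)/46 = 0.6304; (46−18)/46 = 0.6087; (46−34)/46 = 0.2609; (46−37)/46 = 0.1957; (46−38)/46 = 0.1739.
Squared: 0.3974; 0.3705; 0.0681; 0.0383; 0.0302.
Sum = 0.904537; P₂ = 0.904537 / 8 = 0.113.

0.113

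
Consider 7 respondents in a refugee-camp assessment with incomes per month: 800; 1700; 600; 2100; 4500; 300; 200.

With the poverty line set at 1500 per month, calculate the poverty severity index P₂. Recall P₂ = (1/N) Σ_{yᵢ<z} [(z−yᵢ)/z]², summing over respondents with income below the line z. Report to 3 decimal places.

Poor units: 200, 300, 600, 800 (q = 4 of N = 7).
Normalized shortfalls: (1500−200)/1500 = 0.8667; (1500−300)/1500 = 0.8000; (1500−600)/1500 = 0.6000; (1500−800)/1500 = 0.4667.
Squared: 0.7511; 0.6400; 0.3600; 0.2178.
Sum = 1.968889; P₂ = 1.968889 / 7 = 0.281.

0.281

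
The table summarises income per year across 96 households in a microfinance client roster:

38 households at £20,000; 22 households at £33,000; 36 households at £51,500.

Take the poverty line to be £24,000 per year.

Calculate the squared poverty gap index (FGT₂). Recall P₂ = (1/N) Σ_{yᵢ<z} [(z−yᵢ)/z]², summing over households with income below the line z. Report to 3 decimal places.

Below z: 38×£20,000 (q = 38 of N = 96).
Shortfall ratios: (24000−20000)/24000 = 0.1667 (×38).
Squared: 0.0278 (×38).
Sum = 1.055556; P₂ = 1.055556 / 96 = 0.011.

0.011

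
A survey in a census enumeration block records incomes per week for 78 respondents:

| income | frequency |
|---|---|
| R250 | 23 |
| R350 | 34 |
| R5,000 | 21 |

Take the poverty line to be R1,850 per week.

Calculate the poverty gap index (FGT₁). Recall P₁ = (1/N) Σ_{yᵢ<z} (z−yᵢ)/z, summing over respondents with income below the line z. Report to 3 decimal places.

Below z: 23×R250, 34×R350 (q = 57 of N = 78).
Normalized shortfalls: (1850−250)/1850 = 0.8649 (×23); (1850−350)/1850 = 0.8108 (×34).
Sum of shortfalls = 47.459459; P₁ averages over all N: 47.459459 / 78 = 0.608.

0.608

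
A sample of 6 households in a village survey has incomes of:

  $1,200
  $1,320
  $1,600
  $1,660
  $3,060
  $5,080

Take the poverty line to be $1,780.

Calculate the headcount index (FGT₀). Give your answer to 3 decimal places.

4 of the 6 households have income below $1,780.
H = 4/6 = 0.667.

0.667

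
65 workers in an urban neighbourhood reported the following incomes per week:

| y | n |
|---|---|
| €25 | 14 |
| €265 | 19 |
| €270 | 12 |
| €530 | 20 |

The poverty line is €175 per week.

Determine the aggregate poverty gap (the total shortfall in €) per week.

€2,100

Below z: 14×€25 (q = 14 of N = 65).
Individual gaps: 14×(175−25) = 2100.
Aggregate gap = €2,100.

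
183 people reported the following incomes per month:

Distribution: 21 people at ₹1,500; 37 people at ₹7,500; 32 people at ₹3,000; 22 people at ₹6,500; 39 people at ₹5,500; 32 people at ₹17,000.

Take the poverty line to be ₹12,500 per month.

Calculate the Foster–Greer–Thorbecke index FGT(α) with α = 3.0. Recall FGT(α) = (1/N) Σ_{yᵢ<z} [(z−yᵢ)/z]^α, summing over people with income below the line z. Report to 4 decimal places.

0.2186

Incomes under z: 21×₹1,500, 32×₹3,000, 39×₹5,500, 22×₹6,500, 37×₹7,500 (q = 151 of N = 183).
Normalized shortfalls: (12500−1500)/12500 = 0.8800 (×21); (12500−3000)/12500 = 0.7600 (×32); (12500−5500)/12500 = 0.5600 (×39); (12500−6500)/12500 = 0.4800 (×22); (12500−7500)/12500 = 0.4000 (×37).
Raised to α = 3.0: 0.68147 (×21); 0.43898 (×32); 0.17562 (×39); 0.11059 (×22); 0.06400 (×37).
Sum = 40.008192; FGT(3.0) = 40.008192 / 183 = 0.2186.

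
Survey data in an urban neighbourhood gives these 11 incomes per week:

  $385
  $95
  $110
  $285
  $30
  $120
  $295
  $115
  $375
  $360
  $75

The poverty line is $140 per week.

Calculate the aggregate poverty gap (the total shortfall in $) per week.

$295

Incomes under z: $30, $75, $95, $110, $115, $120 (q = 6 of N = 11).
Individual gaps: 140−30 = 110; 140−75 = 65; 140−95 = 45; 140−110 = 30; 140−115 = 25; 140−120 = 20.
Aggregate gap = $295.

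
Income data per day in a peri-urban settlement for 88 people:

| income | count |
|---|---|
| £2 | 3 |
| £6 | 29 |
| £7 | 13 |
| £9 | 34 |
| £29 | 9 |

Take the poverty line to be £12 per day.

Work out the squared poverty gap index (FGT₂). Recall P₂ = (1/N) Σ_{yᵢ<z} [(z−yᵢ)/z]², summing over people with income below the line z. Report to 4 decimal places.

0.1559

Below z: 3×£2, 29×£6, 13×£7, 34×£9 (q = 79 of N = 88).
Gap ratios (z−y)/z: (12−2)/12 = 0.8333 (×3); (12−6)/12 = 0.5000 (×29); (12−7)/12 = 0.4167 (×13); (12−9)/12 = 0.2500 (×34).
Squared: 0.6944 (×3); 0.2500 (×29); 0.1736 (×13); 0.0625 (×34).
Sum = 13.715278; P₂ = 13.715278 / 88 = 0.1559.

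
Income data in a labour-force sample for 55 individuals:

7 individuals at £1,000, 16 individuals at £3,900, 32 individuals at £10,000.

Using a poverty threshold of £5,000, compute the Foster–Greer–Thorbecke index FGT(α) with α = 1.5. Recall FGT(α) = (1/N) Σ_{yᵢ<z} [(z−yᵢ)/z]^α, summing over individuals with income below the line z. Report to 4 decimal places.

Poor units: 7×£1,000, 16×£3,900 (q = 23 of N = 55).
Gap ratios (z−y)/z: (5000−1000)/5000 = 0.8000 (×7); (5000−3900)/5000 = 0.2200 (×16).
Raised to α = 1.5: 0.71554 (×7); 0.10319 (×16).
Sum = 6.659819; FGT(1.5) = 6.659819 / 55 = 0.1211.

0.1211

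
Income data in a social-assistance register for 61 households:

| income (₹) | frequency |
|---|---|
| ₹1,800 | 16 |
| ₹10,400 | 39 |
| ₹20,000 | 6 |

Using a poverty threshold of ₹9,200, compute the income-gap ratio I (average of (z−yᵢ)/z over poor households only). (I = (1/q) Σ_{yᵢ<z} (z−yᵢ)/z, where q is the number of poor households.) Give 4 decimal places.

Below the line: 16×₹1,800 (q = 16 of N = 61).
Relative gaps: 0.8043 (×16); sum = 12.869565.
The income-gap ratio divides by q (the poor only): 12.869565 / 16 = 0.8043.

0.8043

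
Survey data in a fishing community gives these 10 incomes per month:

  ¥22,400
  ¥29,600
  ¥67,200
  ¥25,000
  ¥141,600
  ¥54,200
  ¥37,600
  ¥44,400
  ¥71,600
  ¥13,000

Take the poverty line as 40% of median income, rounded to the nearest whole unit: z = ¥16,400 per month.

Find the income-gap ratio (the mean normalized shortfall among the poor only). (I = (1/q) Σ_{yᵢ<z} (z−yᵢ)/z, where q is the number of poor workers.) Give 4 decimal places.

Poor units: ¥13,000 (q = 1 of N = 10).
Relative gaps: 0.2073; sum = 0.207317.
I averages over the q = 1 poor units only: 0.207317 / 1 = 0.2073.

0.2073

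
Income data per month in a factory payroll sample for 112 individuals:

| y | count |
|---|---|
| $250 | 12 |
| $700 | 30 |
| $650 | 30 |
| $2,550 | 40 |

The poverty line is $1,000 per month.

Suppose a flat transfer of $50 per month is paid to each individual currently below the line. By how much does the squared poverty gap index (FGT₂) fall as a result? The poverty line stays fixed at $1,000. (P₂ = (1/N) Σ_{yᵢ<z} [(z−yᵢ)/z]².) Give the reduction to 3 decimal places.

0.024

Before: below the line — 12×$250, 30×$650, 30×$700; squared poverty gap index (FGT₂) = 0.11719.
After the $50 transfer: below the line — 12×$300, 30×$700, 30×$750; squared poverty gap index (FGT₂) = 0.09335.
Reduction = 0.11719 − 0.09335 = 0.024.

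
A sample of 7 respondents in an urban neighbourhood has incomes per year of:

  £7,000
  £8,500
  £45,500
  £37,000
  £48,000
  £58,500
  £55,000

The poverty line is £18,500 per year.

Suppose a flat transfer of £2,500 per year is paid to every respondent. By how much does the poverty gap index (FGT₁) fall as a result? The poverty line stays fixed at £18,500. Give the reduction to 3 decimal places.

0.039

Before: below the line — £7,000, £8,500; poverty gap index (FGT₁) = 0.16602.
After the £2,500 transfer: below the line — £9,500, £11,000; poverty gap index (FGT₁) = 0.12741.
Reduction = 0.16602 − 0.12741 = 0.039.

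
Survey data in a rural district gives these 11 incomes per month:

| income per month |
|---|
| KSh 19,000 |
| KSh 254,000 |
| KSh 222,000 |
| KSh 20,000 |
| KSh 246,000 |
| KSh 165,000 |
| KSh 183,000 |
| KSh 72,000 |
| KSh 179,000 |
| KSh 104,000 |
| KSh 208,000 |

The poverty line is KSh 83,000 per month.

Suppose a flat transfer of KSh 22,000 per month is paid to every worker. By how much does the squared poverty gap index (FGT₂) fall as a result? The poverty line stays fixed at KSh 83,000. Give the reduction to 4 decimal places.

0.0626

Before: below the line — KSh 19,000, KSh 20,000, KSh 72,000; squared poverty gap index (FGT₂) = 0.108025.
After the KSh 22,000 transfer: below the line — KSh 41,000, KSh 42,000; squared poverty gap index (FGT₂) = 0.045461.
Reduction = 0.108025 − 0.045461 = 0.0626.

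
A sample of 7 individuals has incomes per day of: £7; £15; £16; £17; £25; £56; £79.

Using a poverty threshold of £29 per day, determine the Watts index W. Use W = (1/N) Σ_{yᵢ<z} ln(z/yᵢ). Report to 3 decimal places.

0.480

Incomes under z: £7, £15, £16, £17, £25 (q = 5 of N = 7).
ln(z/y) terms: ln(29/7) = 1.4214; ln(29/15) = 0.6592; ln(29/16) = 0.5947; ln(29/17) = 0.5341; ln(29/25) = 0.1484.
W = 3.357841 / 7 = 0.480.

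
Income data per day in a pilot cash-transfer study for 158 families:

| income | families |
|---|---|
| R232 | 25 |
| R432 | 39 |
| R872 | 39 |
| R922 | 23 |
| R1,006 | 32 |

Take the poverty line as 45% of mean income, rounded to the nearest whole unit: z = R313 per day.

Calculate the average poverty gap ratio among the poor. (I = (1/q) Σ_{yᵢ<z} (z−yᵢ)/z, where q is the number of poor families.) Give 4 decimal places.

Below z: 25×R232 (q = 25 of N = 158).
Relative gaps: 0.2588 (×25); sum = 6.469649.
The income-gap ratio divides by q (the poor only): 6.469649 / 25 = 0.2588.

0.2588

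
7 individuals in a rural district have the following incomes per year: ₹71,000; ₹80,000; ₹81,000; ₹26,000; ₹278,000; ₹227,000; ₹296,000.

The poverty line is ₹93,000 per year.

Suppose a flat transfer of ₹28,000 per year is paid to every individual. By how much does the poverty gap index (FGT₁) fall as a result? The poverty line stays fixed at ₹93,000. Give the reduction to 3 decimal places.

Before: below the line — ₹26,000, ₹71,000, ₹80,000, ₹81,000; poverty gap index (FGT₁) = 0.17512.
After the ₹28,000 transfer: below the line — ₹54,000; poverty gap index (FGT₁) = 0.05991.
Reduction = 0.17512 − 0.05991 = 0.115.

0.115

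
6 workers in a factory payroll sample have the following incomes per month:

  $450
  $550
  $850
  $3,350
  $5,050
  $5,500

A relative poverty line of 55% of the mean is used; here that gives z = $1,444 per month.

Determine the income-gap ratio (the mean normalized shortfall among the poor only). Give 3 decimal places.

0.573

Below the line: $450, $550, $850 (q = 3 of N = 6).
Shortfall ratios (z−y)/z: 0.6884, 0.6191, 0.4114; sum = 1.718837.
The income-gap ratio divides by q (the poor only): 1.718837 / 3 = 0.573.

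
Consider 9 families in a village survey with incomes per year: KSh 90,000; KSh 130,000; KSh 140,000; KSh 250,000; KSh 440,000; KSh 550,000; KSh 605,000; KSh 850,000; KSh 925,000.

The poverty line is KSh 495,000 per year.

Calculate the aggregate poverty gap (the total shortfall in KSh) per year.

Poor units: KSh 90,000, KSh 130,000, KSh 140,000, KSh 250,000, KSh 440,000 (q = 5 of N = 9).
Individual gaps: 495000−90000 = 405000; 495000−130000 = 365000; 495000−140000 = 355000; 495000−250000 = 245000; 495000−440000 = 55000.
Aggregate gap = KSh 1,425,000.

KSh 1,425,000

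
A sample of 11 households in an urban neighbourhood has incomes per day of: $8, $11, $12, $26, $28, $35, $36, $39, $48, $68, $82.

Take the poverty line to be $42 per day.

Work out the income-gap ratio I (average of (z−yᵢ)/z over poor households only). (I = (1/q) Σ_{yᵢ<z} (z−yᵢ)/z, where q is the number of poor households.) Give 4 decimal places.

Incomes under z: $8, $11, $12, $26, $28, $35, $36, $39 (q = 8 of N = 11).
Shortfall ratios (z−y)/z: 0.8095, 0.7381, 0.7143, 0.3810, 0.3333, 0.1667, 0.1429, 0.0714; sum = 3.357143.
The income-gap ratio divides by q (the poor only): 3.357143 / 8 = 0.4196.

0.4196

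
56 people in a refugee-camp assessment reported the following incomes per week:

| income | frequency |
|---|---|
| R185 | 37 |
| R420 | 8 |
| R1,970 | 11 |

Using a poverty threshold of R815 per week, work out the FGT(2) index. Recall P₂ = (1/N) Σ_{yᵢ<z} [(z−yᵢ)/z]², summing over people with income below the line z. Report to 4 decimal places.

0.4284

Poor units: 37×R185, 8×R420 (q = 45 of N = 56).
Relative gaps: (815−185)/815 = 0.7730 (×37); (815−420)/815 = 0.4847 (×8).
Squared: 0.5975 (×37); 0.2349 (×8).
Sum = 23.988106; P₂ = 23.988106 / 56 = 0.4284.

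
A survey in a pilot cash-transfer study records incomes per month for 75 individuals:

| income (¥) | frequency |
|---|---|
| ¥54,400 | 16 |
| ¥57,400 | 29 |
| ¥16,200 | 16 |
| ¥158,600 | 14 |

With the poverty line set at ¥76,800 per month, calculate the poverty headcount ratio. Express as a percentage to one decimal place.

61 of the 75 individuals have income below ¥76,800.
H = 61/75 = 81.3%.

81.3%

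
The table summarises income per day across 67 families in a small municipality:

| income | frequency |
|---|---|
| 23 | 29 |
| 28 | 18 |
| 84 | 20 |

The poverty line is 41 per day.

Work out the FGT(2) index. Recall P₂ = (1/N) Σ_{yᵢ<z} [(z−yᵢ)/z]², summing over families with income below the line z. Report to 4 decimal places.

0.1104

Below z: 29×23, 18×28 (q = 47 of N = 67).
Shortfall ratios: (41−23)/41 = 0.4390 (×29); (41−28)/41 = 0.3171 (×18).
Squared: 0.1927 (×29); 0.1005 (×18).
Sum = 7.399167; P₂ = 7.399167 / 67 = 0.1104.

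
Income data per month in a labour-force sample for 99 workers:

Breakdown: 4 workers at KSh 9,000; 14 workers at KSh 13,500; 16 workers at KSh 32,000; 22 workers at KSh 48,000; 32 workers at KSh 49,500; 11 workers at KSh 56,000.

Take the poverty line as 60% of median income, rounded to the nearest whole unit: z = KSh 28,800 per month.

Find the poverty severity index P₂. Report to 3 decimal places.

0.059

Below z: 4×KSh 9,000, 14×KSh 13,500 (q = 18 of N = 99).
Shortfall ratios: (28800−9000)/28800 = 0.6875 (×4); (28800−13500)/28800 = 0.5312 (×14).
Squared: 0.4727 (×4); 0.2822 (×14).
Sum = 5.841797; P₂ = 5.841797 / 99 = 0.059.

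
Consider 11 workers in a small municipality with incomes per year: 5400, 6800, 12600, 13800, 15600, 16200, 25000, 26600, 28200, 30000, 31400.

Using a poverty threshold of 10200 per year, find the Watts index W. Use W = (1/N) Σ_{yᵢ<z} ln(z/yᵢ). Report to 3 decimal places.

Poor units: 5400, 6800 (q = 2 of N = 11).
ln(z/y) terms: ln(10200/5400) = 0.6360; ln(10200/6800) = 0.4055.
W = 1.041454 / 11 = 0.095.

0.095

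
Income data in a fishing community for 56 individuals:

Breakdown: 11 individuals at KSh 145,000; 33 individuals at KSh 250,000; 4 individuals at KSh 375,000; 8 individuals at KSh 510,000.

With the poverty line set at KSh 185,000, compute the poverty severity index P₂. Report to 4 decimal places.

Poor units: 11×KSh 145,000 (q = 11 of N = 56).
Relative gaps: (185000−145000)/185000 = 0.2162 (×11).
Squared: 0.0467 (×11).
Sum = 0.514244; P₂ = 0.514244 / 56 = 0.0092.

0.0092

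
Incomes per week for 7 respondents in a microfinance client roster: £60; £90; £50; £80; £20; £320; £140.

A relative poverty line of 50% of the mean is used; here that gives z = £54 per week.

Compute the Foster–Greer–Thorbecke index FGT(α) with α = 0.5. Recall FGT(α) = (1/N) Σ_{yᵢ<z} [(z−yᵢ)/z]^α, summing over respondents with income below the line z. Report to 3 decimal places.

Below z: £20, £50 (q = 2 of N = 7).
Gap ratios (z−y)/z: (54−20)/54 = 0.6296; (54−50)/54 = 0.0741.
Raised to α = 0.5: 0.79349; 0.27217.
Sum = 1.065658; FGT(0.5) = 1.065658 / 7 = 0.152.

0.152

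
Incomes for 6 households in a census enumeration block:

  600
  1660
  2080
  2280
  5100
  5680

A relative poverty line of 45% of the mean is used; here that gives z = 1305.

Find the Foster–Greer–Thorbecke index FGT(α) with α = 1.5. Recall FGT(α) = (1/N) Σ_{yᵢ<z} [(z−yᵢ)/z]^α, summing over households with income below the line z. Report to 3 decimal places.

0.066

Below the line: 600 (q = 1 of N = 6).
Relative gaps: (1305−600)/1305 = 0.5402.
Raised to α = 1.5: 0.39707.
Sum = 0.397071; FGT(1.5) = 0.397071 / 6 = 0.066.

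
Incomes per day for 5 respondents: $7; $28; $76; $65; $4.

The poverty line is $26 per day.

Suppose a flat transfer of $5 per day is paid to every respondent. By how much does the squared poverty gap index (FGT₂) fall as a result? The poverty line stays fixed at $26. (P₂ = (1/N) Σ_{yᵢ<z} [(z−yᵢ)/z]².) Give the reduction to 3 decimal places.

Before: below the line — $4, $7; squared poverty gap index (FGT₂) = 0.25000.
After the $5 transfer: below the line — $9, $12; squared poverty gap index (FGT₂) = 0.14349.
Reduction = 0.25000 − 0.14349 = 0.107.

0.107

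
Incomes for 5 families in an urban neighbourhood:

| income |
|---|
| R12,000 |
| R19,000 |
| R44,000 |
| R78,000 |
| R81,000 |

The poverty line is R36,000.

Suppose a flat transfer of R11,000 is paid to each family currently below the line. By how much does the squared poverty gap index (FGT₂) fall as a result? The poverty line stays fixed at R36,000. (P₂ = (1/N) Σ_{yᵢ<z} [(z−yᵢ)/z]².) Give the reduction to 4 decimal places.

0.1019

Before: below the line — R12,000, R19,000; squared poverty gap index (FGT₂) = 0.133488.
After the R11,000 transfer: below the line — R23,000, R30,000; squared poverty gap index (FGT₂) = 0.031636.
Reduction = 0.133488 − 0.031636 = 0.1019.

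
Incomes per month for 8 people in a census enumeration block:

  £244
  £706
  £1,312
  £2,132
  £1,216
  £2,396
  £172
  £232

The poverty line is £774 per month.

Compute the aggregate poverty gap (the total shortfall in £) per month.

£1,742

Below the line: £172, £232, £244, £706 (q = 4 of N = 8).
Individual gaps: 774−172 = 602; 774−232 = 542; 774−244 = 530; 774−706 = 68.
Aggregate gap = £1,742.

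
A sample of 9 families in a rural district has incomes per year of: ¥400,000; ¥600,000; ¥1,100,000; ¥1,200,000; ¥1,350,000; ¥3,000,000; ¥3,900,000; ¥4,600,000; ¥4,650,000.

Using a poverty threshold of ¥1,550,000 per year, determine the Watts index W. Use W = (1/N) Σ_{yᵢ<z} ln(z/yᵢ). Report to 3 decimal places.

0.338

Poor units: ¥400,000, ¥600,000, ¥1,100,000, ¥1,200,000, ¥1,350,000 (q = 5 of N = 9).
ln(z/y) terms: ln(1550000/400000) = 1.3545; ln(1550000/600000) = 0.9491; ln(1550000/1100000) = 0.3429; ln(1550000/1200000) = 0.2559; ln(1550000/1350000) = 0.1382.
W = 3.040655 / 9 = 0.338.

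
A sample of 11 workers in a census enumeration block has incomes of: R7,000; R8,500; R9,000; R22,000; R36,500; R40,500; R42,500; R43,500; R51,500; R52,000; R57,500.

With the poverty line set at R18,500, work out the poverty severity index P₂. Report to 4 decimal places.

Incomes under z: R7,000, R8,500, R9,000 (q = 3 of N = 11).
Relative gaps: (18500−7000)/18500 = 0.6216; (18500−8500)/18500 = 0.5405; (18500−9000)/18500 = 0.5135.
Squared: 0.3864; 0.2922; 0.2637.
Sum = 0.942294; P₂ = 0.942294 / 11 = 0.0857.

0.0857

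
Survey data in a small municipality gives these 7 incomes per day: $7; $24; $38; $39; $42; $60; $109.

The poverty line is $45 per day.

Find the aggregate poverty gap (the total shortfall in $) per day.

$75

Poor units: $7, $24, $38, $39, $42 (q = 5 of N = 7).
Individual gaps: 45−7 = 38; 45−24 = 21; 45−38 = 7; 45−39 = 6; 45−42 = 3.
Aggregate gap = $75.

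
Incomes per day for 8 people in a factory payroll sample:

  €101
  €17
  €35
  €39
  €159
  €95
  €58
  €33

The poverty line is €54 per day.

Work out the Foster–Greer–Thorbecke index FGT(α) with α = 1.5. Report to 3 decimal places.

0.146

Below the line: €17, €33, €35, €39 (q = 4 of N = 8).
Normalized shortfalls: (54−17)/54 = 0.6852; (54−33)/54 = 0.3889; (54−35)/54 = 0.3519; (54−39)/54 = 0.2778.
Raised to α = 1.5: 0.56717; 0.24251; 0.20871; 0.14640.
Sum = 1.164793; FGT(1.5) = 1.164793 / 8 = 0.146.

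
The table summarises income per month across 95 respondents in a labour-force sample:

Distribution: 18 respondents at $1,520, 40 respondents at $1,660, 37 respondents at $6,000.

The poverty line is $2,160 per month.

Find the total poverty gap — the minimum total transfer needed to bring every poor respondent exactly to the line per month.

$31,520

Below z: 18×$1,520, 40×$1,660 (q = 58 of N = 95).
Individual gaps: 18×(2160−1520) = 11520; 40×(2160−1660) = 20000.
Aggregate gap = $31,520.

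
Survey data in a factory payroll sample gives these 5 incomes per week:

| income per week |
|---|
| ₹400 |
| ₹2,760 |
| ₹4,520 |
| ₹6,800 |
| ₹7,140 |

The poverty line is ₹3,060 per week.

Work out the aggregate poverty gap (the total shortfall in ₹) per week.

Below z: ₹400, ₹2,760 (q = 2 of N = 5).
Individual gaps: 3060−400 = 2660; 3060−2760 = 300.
Aggregate gap = ₹2,960.

₹2,960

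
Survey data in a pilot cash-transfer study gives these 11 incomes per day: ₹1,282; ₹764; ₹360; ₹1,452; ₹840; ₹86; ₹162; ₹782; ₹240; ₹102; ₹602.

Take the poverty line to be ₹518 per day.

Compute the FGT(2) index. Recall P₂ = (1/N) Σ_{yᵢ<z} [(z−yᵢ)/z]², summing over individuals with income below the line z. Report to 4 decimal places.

Poor units: ₹86, ₹102, ₹162, ₹240, ₹360 (q = 5 of N = 11).
Gap ratios (z−y)/z: (518−86)/518 = 0.8340; (518−102)/518 = 0.8031; (518−162)/518 = 0.6873; (518−240)/518 = 0.5367; (518−360)/518 = 0.3050.
Squared: 0.6955; 0.6450; 0.4723; 0.2880; 0.0930.
Sum = 2.193855; P₂ = 2.193855 / 11 = 0.1994.

0.1994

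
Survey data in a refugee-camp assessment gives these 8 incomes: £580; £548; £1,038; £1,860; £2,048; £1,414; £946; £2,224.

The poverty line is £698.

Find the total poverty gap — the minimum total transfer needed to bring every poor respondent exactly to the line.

Incomes under z: £548, £580 (q = 2 of N = 8).
Individual gaps: 698−548 = 150; 698−580 = 118.
Aggregate gap = £268.

£268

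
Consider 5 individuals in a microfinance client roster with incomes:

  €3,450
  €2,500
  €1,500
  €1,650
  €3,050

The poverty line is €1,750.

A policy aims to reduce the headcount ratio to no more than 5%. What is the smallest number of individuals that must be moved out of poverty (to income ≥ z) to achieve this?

2

2 of the 5 individuals are poor, so H = 2/5 = 0.400.
A headcount ratio of at most 5% allows at most ⌊0.05 × 5⌋ = 0 poor individuals.
So at least 2 − 0 = 2 must be lifted.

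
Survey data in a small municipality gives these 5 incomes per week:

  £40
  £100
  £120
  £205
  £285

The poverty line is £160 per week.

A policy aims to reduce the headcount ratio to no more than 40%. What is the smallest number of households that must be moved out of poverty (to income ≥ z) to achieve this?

Currently q = 3 of N = 5 are below the line (H = 0.600).
A headcount ratio of at most 40% allows at most ⌊0.40 × 5⌋ = 2 poor households.
So at least 3 − 2 = 1 must be lifted.

1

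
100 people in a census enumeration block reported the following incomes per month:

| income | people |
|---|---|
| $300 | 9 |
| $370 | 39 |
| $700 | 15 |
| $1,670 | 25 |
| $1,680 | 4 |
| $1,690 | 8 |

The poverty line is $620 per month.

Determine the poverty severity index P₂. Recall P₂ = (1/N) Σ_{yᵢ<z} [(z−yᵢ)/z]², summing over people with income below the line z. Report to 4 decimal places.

0.0874

Below z: 9×$300, 39×$370 (q = 48 of N = 100).
Relative gaps: (620−300)/620 = 0.5161 (×9); (620−370)/620 = 0.4032 (×39).
Squared: 0.2664 (×9); 0.1626 (×39).
Sum = 8.738554; P₂ = 8.738554 / 100 = 0.0874.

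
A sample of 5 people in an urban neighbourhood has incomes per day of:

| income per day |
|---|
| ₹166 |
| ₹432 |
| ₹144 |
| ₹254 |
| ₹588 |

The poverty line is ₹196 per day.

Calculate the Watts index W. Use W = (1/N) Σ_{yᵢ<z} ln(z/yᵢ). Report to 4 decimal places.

0.0949

Below the line: ₹144, ₹166 (q = 2 of N = 5).
Log gaps: ln(196/144) = 0.3083; ln(196/166) = 0.1661.
W = 0.474428 / 5 = 0.0949.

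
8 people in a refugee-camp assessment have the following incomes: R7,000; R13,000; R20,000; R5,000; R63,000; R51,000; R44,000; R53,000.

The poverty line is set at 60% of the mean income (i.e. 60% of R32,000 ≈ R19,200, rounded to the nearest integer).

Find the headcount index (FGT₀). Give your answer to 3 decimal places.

3 of the 8 people have income below R19,200.
H = 3/8 = 0.375.

0.375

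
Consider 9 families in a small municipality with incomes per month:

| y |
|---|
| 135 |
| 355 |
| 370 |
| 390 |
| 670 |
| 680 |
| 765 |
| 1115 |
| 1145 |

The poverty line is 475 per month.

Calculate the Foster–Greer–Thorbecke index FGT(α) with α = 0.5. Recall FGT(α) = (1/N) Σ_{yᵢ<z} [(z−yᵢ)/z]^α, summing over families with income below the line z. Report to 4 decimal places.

0.2491

Incomes under z: 135, 355, 370, 390 (q = 4 of N = 9).
Gap ratios (z−y)/z: (475−135)/475 = 0.7158; (475−355)/475 = 0.2526; (475−370)/475 = 0.2211; (475−390)/475 = 0.1789.
Raised to α = 0.5: 0.84604; 0.50262; 0.47016; 0.42302.
Sum = 2.241852; FGT(0.5) = 2.241852 / 9 = 0.2491.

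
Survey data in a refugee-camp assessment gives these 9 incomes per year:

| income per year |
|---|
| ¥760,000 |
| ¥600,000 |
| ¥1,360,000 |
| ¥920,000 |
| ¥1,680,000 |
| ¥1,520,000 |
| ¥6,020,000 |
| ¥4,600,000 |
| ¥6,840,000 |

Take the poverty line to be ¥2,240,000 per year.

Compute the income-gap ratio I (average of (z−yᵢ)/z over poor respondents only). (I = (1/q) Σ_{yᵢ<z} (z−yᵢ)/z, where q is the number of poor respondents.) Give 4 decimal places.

0.4911

Incomes under z: ¥600,000, ¥760,000, ¥920,000, ¥1,360,000, ¥1,520,000, ¥1,680,000 (q = 6 of N = 9).
Shortfall ratios (z−y)/z: 0.7321, 0.6607, 0.5893, 0.3929, 0.3214, 0.2500; sum = 2.946429.
I averages over the q = 6 poor units only: 2.946429 / 6 = 0.4911.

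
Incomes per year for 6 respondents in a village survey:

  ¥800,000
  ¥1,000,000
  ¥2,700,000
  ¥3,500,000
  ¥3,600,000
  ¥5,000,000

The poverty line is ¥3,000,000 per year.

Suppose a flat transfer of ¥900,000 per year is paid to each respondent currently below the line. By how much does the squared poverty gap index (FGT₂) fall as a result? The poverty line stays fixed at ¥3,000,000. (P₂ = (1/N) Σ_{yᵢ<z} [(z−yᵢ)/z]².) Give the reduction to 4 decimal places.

Before: below the line — ¥800,000, ¥1,000,000, ¥2,700,000; squared poverty gap index (FGT₂) = 0.165370.
After the ¥900,000 transfer: below the line — ¥1,700,000, ¥1,900,000; squared poverty gap index (FGT₂) = 0.053704.
Reduction = 0.165370 − 0.053704 = 0.1117.

0.1117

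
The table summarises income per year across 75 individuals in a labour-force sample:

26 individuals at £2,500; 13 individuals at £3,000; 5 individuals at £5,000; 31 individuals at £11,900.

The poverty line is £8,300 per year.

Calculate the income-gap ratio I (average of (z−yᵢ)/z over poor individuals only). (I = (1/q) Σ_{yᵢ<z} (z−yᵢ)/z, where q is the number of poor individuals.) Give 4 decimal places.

Incomes under z: 26×£2,500, 13×£3,000, 5×£5,000 (q = 44 of N = 75).
Relative gaps: 0.6988 (×26), 0.6386 (×13), 0.3976 (×5); sum = 28.457831.
The income-gap ratio divides by q (the poor only): 28.457831 / 44 = 0.6468.

0.6468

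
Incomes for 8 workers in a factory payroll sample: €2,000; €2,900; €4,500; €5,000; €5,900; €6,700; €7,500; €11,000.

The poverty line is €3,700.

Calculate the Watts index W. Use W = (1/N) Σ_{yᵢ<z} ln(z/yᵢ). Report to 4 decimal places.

0.1074

Below z: €2,000, €2,900 (q = 2 of N = 8).
ln(z/y) terms: ln(3700/2000) = 0.6152; ln(3700/2900) = 0.2436.
W = 0.858808 / 8 = 0.1074.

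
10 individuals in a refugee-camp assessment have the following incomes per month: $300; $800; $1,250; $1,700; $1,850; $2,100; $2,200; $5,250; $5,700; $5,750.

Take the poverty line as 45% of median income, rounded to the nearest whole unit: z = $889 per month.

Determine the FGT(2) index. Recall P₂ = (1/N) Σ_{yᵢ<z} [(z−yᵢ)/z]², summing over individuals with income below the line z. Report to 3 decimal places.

0.045

Below z: $300, $800 (q = 2 of N = 10).
Relative gaps: (889−300)/889 = 0.6625; (889−800)/889 = 0.1001.
Squared: 0.4390; 0.0100.
Sum = 0.448985; P₂ = 0.448985 / 10 = 0.045.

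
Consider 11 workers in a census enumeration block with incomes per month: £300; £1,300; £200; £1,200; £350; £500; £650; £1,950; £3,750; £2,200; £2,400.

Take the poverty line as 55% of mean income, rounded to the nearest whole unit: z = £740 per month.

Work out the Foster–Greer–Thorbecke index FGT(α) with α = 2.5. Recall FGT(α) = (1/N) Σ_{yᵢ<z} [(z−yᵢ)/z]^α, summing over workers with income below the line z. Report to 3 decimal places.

0.090

Below z: £200, £300, £350, £500, £650 (q = 5 of N = 11).
Relative gaps: (740−200)/740 = 0.7297; (740−300)/740 = 0.5946; (740−350)/740 = 0.5270; (740−500)/740 = 0.3243; (740−650)/740 = 0.1216.
Raised to α = 2.5: 0.45489; 0.27262; 0.20164; 0.05990; 0.00516.
Sum = 0.994209; FGT(2.5) = 0.994209 / 11 = 0.090.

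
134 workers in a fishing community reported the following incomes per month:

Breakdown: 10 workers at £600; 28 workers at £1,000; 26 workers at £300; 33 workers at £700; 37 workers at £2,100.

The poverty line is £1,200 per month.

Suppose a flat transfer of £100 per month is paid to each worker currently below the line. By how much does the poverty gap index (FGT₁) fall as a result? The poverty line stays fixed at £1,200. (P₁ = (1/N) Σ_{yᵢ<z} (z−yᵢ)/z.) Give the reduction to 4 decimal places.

Before: below the line — 26×£300, 10×£600, 33×£700, 28×£1,000; poverty gap index (FGT₁) = 0.320274.
After the £100 transfer: below the line — 26×£400, 10×£700, 33×£800, 28×£1,100; poverty gap index (FGT₁) = 0.259950.
Reduction = 0.320274 − 0.259950 = 0.0603.

0.0603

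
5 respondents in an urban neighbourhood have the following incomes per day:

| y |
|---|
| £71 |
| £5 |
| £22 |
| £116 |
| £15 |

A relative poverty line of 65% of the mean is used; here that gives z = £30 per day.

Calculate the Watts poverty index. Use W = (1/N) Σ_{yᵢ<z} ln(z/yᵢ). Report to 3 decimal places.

Poor units: £5, £15, £22 (q = 3 of N = 5).
ln(z/y) terms: ln(30/5) = 1.7918; ln(30/15) = 0.6931; ln(30/22) = 0.3102.
W = 2.795062 / 5 = 0.559.

0.559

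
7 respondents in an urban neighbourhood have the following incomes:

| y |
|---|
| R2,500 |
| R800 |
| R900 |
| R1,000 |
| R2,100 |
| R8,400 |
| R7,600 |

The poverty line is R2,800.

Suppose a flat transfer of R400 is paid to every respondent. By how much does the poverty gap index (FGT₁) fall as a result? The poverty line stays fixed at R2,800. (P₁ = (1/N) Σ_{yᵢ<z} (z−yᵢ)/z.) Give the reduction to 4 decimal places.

0.0969

Before: below the line — R800, R900, R1,000, R2,100, R2,500; poverty gap index (FGT₁) = 0.341837.
After the R400 transfer: below the line — R1,200, R1,300, R1,400, R2,500; poverty gap index (FGT₁) = 0.244898.
Reduction = 0.341837 − 0.244898 = 0.0969.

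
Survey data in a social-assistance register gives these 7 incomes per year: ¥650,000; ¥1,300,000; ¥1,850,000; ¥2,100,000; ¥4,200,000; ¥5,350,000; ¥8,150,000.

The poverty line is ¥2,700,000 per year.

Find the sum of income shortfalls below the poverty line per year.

Poor units: ¥650,000, ¥1,300,000, ¥1,850,000, ¥2,100,000 (q = 4 of N = 7).
Individual gaps: 2700000−650000 = 2050000; 2700000−1300000 = 1400000; 2700000−1850000 = 850000; 2700000−2100000 = 600000.
Aggregate gap = ¥4,900,000.

¥4,900,000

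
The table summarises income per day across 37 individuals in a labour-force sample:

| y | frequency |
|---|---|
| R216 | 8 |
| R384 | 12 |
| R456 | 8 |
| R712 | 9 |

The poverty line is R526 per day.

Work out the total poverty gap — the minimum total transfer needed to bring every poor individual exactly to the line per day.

Incomes under z: 8×R216, 12×R384, 8×R456 (q = 28 of N = 37).
Individual gaps: 8×(526−216) = 2480; 12×(526−384) = 1704; 8×(526−456) = 560.
Aggregate gap = R4,744.

R4,744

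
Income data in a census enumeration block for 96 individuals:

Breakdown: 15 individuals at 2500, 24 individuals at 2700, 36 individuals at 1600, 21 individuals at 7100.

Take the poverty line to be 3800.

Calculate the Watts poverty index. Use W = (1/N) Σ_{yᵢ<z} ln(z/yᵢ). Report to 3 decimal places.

Poor units: 36×1600, 15×2500, 24×2700 (q = 75 of N = 96).
ln(z/y) terms: ln(3800/1600) = 0.8650 (×36); ln(3800/2500) = 0.4187 (×15); ln(3800/2700) = 0.3417 (×24).
W = 45.622546 / 96 = 0.475.

0.475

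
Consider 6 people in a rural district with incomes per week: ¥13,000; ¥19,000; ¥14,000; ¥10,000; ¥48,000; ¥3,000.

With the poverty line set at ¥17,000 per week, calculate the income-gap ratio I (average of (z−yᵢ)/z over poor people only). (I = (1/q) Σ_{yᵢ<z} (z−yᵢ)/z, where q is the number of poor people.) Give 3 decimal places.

0.412

Below the line: ¥3,000, ¥10,000, ¥13,000, ¥14,000 (q = 4 of N = 6).
Relative gaps: 0.8235, 0.4118, 0.2353, 0.1765; sum = 1.647059.
The income-gap ratio divides by q (the poor only): 1.647059 / 4 = 0.412.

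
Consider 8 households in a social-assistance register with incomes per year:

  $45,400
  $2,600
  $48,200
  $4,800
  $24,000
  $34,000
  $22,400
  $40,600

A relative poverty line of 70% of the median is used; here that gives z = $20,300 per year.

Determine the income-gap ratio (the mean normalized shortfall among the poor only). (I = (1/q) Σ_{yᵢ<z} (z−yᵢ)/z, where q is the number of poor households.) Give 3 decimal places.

0.818

Below the line: $2,600, $4,800 (q = 2 of N = 8).
Relative gaps: 0.8719, 0.7635; sum = 1.635468.
The income-gap ratio divides by q (the poor only): 1.635468 / 2 = 0.818.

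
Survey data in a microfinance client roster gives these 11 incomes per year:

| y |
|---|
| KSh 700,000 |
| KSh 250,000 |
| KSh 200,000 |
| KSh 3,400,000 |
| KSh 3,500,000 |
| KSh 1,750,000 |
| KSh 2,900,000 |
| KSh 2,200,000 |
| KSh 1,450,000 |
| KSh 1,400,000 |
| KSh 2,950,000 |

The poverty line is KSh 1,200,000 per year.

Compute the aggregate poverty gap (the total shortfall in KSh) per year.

Poor units: KSh 200,000, KSh 250,000, KSh 700,000 (q = 3 of N = 11).
Individual gaps: 1200000−200000 = 1000000; 1200000−250000 = 950000; 1200000−700000 = 500000.
Aggregate gap = KSh 2,450,000.

KSh 2,450,000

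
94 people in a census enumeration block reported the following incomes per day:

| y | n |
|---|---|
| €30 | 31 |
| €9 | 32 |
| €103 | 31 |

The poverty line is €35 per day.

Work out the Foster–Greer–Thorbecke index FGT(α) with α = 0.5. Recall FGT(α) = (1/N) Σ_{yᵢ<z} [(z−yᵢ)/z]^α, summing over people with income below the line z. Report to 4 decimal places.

0.4181

Poor units: 32×€9, 31×€30 (q = 63 of N = 94).
Relative gaps: (35−9)/35 = 0.7429 (×32); (35−30)/35 = 0.1429 (×31).
Raised to α = 0.5: 0.86189 (×32); 0.37796 (×31).
Sum = 39.297430; FGT(0.5) = 39.297430 / 94 = 0.4181.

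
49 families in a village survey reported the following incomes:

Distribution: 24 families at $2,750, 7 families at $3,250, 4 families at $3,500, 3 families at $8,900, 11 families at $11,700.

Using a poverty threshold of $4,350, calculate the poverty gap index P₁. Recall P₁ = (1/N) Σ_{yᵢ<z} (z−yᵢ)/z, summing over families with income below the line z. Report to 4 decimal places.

0.2322

Poor units: 24×$2,750, 7×$3,250, 4×$3,500 (q = 35 of N = 49).
Relative gaps: (4350−2750)/4350 = 0.3678 (×24); (4350−3250)/4350 = 0.2529 (×7); (4350−3500)/4350 = 0.1954 (×4).
Sum of shortfalls = 11.379310; P₁ averages over all N: 11.379310 / 49 = 0.2322.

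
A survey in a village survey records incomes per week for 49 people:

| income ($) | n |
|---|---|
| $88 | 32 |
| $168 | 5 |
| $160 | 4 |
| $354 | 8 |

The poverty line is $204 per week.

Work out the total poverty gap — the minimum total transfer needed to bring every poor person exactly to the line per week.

Below z: 32×$88, 4×$160, 5×$168 (q = 41 of N = 49).
Individual gaps: 32×(204−88) = 3712; 4×(204−160) = 176; 5×(204−168) = 180.
Aggregate gap = $4,068.

$4,068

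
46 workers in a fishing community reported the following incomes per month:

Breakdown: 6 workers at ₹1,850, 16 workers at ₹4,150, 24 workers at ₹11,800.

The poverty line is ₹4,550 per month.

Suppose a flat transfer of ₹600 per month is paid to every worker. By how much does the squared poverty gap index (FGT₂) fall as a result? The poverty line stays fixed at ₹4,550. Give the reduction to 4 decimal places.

0.0208

Before: below the line — 6×₹1,850, 16×₹4,150; squared poverty gap index (FGT₂) = 0.048618.
After the ₹600 transfer: below the line — 6×₹2,450; squared poverty gap index (FGT₂) = 0.027785.
Reduction = 0.048618 − 0.027785 = 0.0208.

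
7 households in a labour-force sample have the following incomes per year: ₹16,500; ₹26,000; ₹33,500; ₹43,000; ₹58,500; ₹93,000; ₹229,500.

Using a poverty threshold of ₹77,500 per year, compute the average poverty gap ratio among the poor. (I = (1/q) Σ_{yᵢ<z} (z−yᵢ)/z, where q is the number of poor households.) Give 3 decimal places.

Below z: ₹16,500, ₹26,000, ₹33,500, ₹43,000, ₹58,500 (q = 5 of N = 7).
Relative gaps: 0.7871, 0.6645, 0.5677, 0.4452, 0.2452; sum = 2.709677.
I averages over the q = 5 poor units only: 2.709677 / 5 = 0.542.

0.542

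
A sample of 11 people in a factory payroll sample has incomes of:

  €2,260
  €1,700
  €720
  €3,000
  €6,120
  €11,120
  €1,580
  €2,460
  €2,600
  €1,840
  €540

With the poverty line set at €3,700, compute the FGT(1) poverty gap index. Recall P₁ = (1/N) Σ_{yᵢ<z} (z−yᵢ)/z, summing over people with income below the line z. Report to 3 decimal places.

0.408

Below the line: €540, €720, €1,580, €1,700, €1,840, €2,260, €2,460, €2,600, €3,000 (q = 9 of N = 11).
Gap ratios (z−y)/z: (3700−540)/3700 = 0.8541; (3700−720)/3700 = 0.8054; (3700−1580)/3700 = 0.5730; (3700−1700)/3700 = 0.5405; (3700−1840)/3700 = 0.5027; (3700−2260)/3700 = 0.3892; (3700−2460)/3700 = 0.3351; (3700−2600)/3700 = 0.2973; (3700−3000)/3700 = 0.1892.
Σ = 4.486486. Dividing by the full population N = 11 gives P₁ = 0.408.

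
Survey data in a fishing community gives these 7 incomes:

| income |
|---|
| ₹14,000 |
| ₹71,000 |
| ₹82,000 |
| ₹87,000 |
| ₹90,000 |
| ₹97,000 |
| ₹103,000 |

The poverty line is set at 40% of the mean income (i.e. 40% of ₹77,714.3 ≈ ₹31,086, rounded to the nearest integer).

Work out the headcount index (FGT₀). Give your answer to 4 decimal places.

0.1429

1 of the 7 families have income below ₹31,086.
H = 1/7 = 0.1429.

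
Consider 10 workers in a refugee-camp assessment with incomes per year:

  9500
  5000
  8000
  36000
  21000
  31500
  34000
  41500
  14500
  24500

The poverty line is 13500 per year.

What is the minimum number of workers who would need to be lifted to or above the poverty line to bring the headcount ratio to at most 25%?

Currently q = 3 of N = 10 are below the line (H = 0.300).
A headcount ratio of at most 25% allows at most ⌊0.25 × 10⌋ = 2 poor workers.
So at least 3 − 2 = 1 must be lifted.

1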